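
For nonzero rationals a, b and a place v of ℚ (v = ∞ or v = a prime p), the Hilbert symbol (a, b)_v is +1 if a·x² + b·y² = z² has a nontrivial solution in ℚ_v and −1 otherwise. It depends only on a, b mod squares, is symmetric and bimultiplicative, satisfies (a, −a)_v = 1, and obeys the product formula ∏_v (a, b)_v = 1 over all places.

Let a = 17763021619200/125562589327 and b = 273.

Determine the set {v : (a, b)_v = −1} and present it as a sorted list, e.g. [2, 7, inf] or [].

(a, b) ≡ (154, 273) mod (ℚ^×)²; places V = {2, 3, 5, 7, 11, 13, 19, 53, ∞}.
(a,b)_11: α=1, u≡4; β=0, v≡9 (mod 11); (4|11)=+1, (9|11)=+1; sign (−1)^0·+1^0·+1^1 = +1.
(a,b)_7: α=-3, u≡1; β=1, v≡4 (mod 7); (1|7)=+1, (4|7)=+1; sign (−1)^1·+1^1·+1^-3 = -1.
(a,b)_13: α=2, u≡8; β=1, v≡8 (mod 13); (8|13)=-1, (8|13)=-1; sign (−1)^0·-1^1·-1^2 = -1.
(a,b)_53: α=-2, u≡51; β=0, v≡8 (mod 53); (51|53)=-1, (8|53)=-1; sign (−1)^0·-1^0·-1^-2 = +1.
(a,b)_5: α=2, u≡4; β=0, v≡3 (mod 5); (4|5)=+1, (3|5)=-1; sign (−1)^0·+1^0·-1^2 = +1.
(a,b)_3: α=6, u≡1; β=1, v≡1 (mod 3); (1|3)=+1, (1|3)=+1; sign (−1)^0·+1^1·+1^6 = +1.
(a,b)_19: α=-4, u≡8; β=0, v≡7 (mod 19); (8|19)=-1, (7|19)=+1; sign (−1)^0·-1^0·+1^-4 = +1.
(a,b)_2: α=19, β=0; u≡5, v≡1 (mod 8); ε(u)ε(v)=0·0, αω(v)=19·0, βω(u)=0·1; sum ≡ 0  ⇒  +1.
(a,b)_∞: sgn(154)=+, sgn(273)=+, so +1.
(154, 273 / ℚ) ramifies at {7, 13}: a division algebra.

[7, 13]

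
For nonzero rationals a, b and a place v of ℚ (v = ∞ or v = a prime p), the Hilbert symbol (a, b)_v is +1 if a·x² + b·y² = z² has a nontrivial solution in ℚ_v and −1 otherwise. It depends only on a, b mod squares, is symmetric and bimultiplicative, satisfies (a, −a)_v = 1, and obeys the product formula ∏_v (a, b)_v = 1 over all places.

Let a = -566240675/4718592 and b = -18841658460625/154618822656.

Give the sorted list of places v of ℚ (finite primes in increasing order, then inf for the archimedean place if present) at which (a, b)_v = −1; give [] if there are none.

[7, 11, 17, inf]

(a, b) ≡ (-3094, -17017) mod (ℚ^×)²; places V = {2, 3, 5, 7, 11, 13, 17, ∞}.
(a,b)_13: α=1, u≡4; β=1, v≡4 (mod 13); (4|13)=+1, (4|13)=+1; sign (−1)^0·+1^1·+1^1 = +1.
(a,b)_∞: sgn(-3094)=−, sgn(-17017)=−, so -1.
(a,b)_3: α=-2, u≡2; β=-2, v≡2 (mod 3); (2|3)=-1, (2|3)=-1; sign (−1)^0·-1^-2·-1^-2 = +1.
(a,b)_7: α=1, u≡5; β=1, v≡6 (mod 7); (5|7)=-1, (6|7)=-1; sign (−1)^1·-1^1·-1^1 = -1.
(a,b)_5: α=2, u≡4; β=4, v≡3 (mod 5); (4|5)=+1, (3|5)=-1; sign (−1)^0·+1^4·-1^2 = +1.
(a,b)_11: α=4, u≡10; β=7, v≡3 (mod 11); (10|11)=-1, (3|11)=+1; sign (−1)^0·-1^7·+1^4 = -1.
(a,b)_2: α=-19, β=-34; u≡5, v≡7 (mod 8); ε(u)ε(v)=0·1, αω(v)=-19·0, βω(u)=-34·1; sum ≡ 0  ⇒  +1.
(a,b)_17: α=1, u≡3; β=1, v≡2 (mod 17); (3|17)=-1, (2|17)=+1; sign (−1)^0·-1^1·+1^1 = -1.
(-3094, -17017 / ℚ) ramifies at {7, 11, 17, ∞}: a division algebra.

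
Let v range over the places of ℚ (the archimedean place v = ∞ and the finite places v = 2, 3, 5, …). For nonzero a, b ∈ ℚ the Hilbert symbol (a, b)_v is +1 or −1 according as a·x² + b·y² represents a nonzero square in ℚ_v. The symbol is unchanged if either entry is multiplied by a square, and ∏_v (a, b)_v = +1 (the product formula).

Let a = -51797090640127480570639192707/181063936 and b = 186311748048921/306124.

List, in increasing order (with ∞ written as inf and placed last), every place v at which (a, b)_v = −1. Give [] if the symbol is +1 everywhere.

(a, b) ≡ (-30107, 19019) mod (ℚ^×)²; places V = {2, 3, 7, 11, 13, 17, 19, 23, 29, ∞}.
(a,b)_23: α=3, u≡6; β=0, v≡5 (mod 23); (6|23)=+1, (5|23)=-1; sign (−1)^0·+1^0·-1^3 = -1.
(a,b)_∞: sgn(-30107)=−, sgn(19019)=+, so +1.
(a,b)_7: α=1, u≡4; β=-1, v≡4 (mod 7); (4|7)=+1, (4|7)=+1; sign (−1)^1·+1^-1·+1^1 = -1.
(a,b)_11: α=7, u≡2; β=5, v≡8 (mod 11); (2|11)=-1, (8|11)=-1; sign (−1)^1·-1^5·-1^7 = -1.
(a,b)_17: α=9, u≡6; β=4, v≡9 (mod 17); (6|17)=-1, (9|17)=+1; sign (−1)^0·-1^4·+1^9 = +1.
(a,b)_29: α=-4, u≡28; β=-2, v≡23 (mod 29); (28|29)=+1, (23|29)=+1; sign (−1)^0·+1^-2·+1^-4 = +1.
(a,b)_13: α=0, u≡3; β=-1, v≡8 (mod 13); (3|13)=+1, (8|13)=-1; sign (−1)^0·+1^-1·-1^0 = +1.
(a,b)_2: α=-8, β=-2; u≡5, v≡3 (mod 8); ε(u)ε(v)=0·1, αω(v)=-8·1, βω(u)=-2·1; sum ≡ 0  ⇒  +1.
(a,b)_19: α=2, u≡10; β=1, v≡13 (mod 19); (10|19)=-1, (13|19)=-1; sign (−1)^0·-1^1·-1^2 = -1.
(a,b)_3: α=6, u≡1; β=6, v≡2 (mod 3); (1|3)=+1, (2|3)=-1; sign (−1)^0·+1^6·-1^6 = +1.
(-30107, 19019 / ℚ) ramifies at {7, 11, 19, 23}: a division algebra.

[7, 11, 19, 23]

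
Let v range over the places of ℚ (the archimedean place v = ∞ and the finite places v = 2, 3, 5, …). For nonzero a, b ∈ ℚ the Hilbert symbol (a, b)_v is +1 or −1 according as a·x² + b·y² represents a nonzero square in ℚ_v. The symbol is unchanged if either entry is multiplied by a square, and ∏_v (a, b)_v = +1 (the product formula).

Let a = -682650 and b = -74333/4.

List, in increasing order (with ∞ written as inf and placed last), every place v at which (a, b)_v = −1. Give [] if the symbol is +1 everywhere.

[37, inf]

(a, b) ≡ (-3034, -1517) mod (ℚ^×)²; places V = {2, 3, 5, 7, 37, 41, ∞}.
(a,b)_5: α=2, u≡4; β=0, v≡3 (mod 5); (4|5)=+1, (3|5)=-1; sign (−1)^0·+1^0·-1^2 = +1.
(a,b)_7: α=0, u≡4; β=2, v≡4 (mod 7); (4|7)=+1, (4|7)=+1; sign (−1)^0·+1^2·+1^0 = +1.
(a,b)_37: α=1, u≡13; β=1, v≡25 (mod 37); (13|37)=-1, (25|37)=+1; sign (−1)^0·-1^1·+1^1 = -1.
(a,b)_∞: sgn(-3034)=−, sgn(-1517)=−, so -1.
(a,b)_3: α=2, u≡2; β=0, v≡1 (mod 3); (2|3)=-1, (1|3)=+1; sign (−1)^0·-1^0·+1^2 = +1.
(a,b)_41: α=1, u≡37; β=1, v≡8 (mod 41); (37|41)=+1, (8|41)=+1; sign (−1)^0·+1^1·+1^1 = +1.
(a,b)_2: α=1, β=-2; u≡3, v≡3 (mod 8); ε(u)ε(v)=1·1, αω(v)=1·1, βω(u)=-2·1; sum ≡ 0  ⇒  +1.
Ram(-3034, -1517) = {37, ∞}; no ℚ_37-point on the conic.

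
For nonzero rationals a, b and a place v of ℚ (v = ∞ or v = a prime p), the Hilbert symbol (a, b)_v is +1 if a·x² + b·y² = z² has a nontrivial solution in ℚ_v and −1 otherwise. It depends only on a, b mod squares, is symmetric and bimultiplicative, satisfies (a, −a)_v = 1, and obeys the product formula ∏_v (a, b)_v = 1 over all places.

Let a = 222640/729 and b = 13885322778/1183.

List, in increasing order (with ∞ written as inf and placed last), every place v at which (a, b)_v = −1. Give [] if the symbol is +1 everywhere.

(a, b) ≡ (115, 369334) mod (ℚ^×)²; places V = {2, 3, 5, 7, 11, 13, 19, 23, 31, 37, ∞}.
(a,b)_3: α=-6, u≡1; β=6, v≡1 (mod 3); (1|3)=+1, (1|3)=+1; sign (−1)^0·+1^6·+1^-6 = +1.
(a,b)_∞: sgn(115)=+, sgn(369334)=+, so +1.
(a,b)_19: α=0, u≡16; β=2, v≡10 (mod 19); (16|19)=+1, (10|19)=-1; sign (−1)^0·+1^2·-1^0 = +1.
(a,b)_7: α=0, u≡5; β=-1, v≡5 (mod 7); (5|7)=-1, (5|7)=-1; sign (−1)^0·-1^-1·-1^0 = -1.
(a,b)_31: α=0, u≡27; β=1, v≡25 (mod 31); (27|31)=-1, (25|31)=+1; sign (−1)^0·-1^1·+1^0 = -1.
(a,b)_11: α=2, u≡1; β=0, v≡5 (mod 11); (1|11)=+1, (5|11)=+1; sign (−1)^0·+1^0·+1^2 = +1.
(a,b)_2: α=4, β=1; u≡3, v≡3 (mod 8); ε(u)ε(v)=1·1, αω(v)=4·1, βω(u)=1·1; sum ≡ 0  ⇒  +1.
(a,b)_13: α=0, u≡2; β=-2, v≡4 (mod 13); (2|13)=-1, (4|13)=+1; sign (−1)^0·-1^-2·+1^0 = +1.
(a,b)_23: α=1, u≡7; β=1, v≡12 (mod 23); (7|23)=-1, (12|23)=+1; sign (−1)^1·-1^1·+1^1 = +1.
(a,b)_37: α=0, u≡36; β=1, v≡18 (mod 37); (36|37)=+1, (18|37)=-1; sign (−1)^0·+1^1·-1^0 = +1.
(a,b)_5: α=1, u≡2; β=0, v≡1 (mod 5); (2|5)=-1, (1|5)=+1; sign (−1)^0·-1^0·+1^1 = +1.
(115, 369334 / ℚ) ramifies at {7, 31}: a division algebra.

[7, 31]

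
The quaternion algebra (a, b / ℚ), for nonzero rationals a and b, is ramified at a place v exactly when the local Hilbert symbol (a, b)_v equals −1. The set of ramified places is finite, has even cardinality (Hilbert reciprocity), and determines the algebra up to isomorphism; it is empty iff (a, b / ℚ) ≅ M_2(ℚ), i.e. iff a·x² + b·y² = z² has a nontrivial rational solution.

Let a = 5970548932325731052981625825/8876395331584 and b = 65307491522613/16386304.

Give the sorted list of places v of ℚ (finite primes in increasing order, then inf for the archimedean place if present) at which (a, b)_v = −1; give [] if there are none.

(a, b) ≡ (1073, 69552933) mod (ℚ^×)²; places V = {2, 3, 5, 7, 11, 17, 19, 23, 29, 31, 37, 41, ∞}.
(a,b)_31: α=2, u≡25; β=1, v≡7 (mod 31); (25|31)=+1, (7|31)=+1; sign (−1)^0·+1^1·+1^2 = +1.
(a,b)_5: α=2, u≡2; β=0, v≡2 (mod 5); (2|5)=-1, (2|5)=-1; sign (−1)^0·-1^0·-1^2 = +1.
(a,b)_23: α=-4, u≡7; β=-2, v≡18 (mod 23); (7|23)=-1, (18|23)=+1; sign (−1)^0·-1^-2·+1^-4 = +1.
(a,b)_29: α=3, u≡18; β=1, v≡19 (mod 29); (18|29)=-1, (19|29)=-1; sign (−1)^0·-1^1·-1^3 = +1.
(a,b)_11: α=-2, u≡8; β=-2, v≡7 (mod 11); (8|11)=-1, (7|11)=-1; sign (−1)^0·-1^-2·-1^-2 = +1.
(a,b)_2: α=-18, β=-8; u≡1, v≡5 (mod 8); ε(u)ε(v)=0·0, αω(v)=-18·1, βω(u)=-8·0; sum ≡ 0  ⇒  +1.
(a,b)_17: α=4, u≡4; β=3, v≡5 (mod 17); (4|17)=+1, (5|17)=-1; sign (−1)^0·+1^3·-1^4 = +1.
(a,b)_19: α=2, u≡16; β=2, v≡12 (mod 19); (16|19)=+1, (12|19)=-1; sign (−1)^0·+1^2·-1^2 = +1.
(a,b)_∞: sgn(1073)=+, sgn(69552933)=+, so +1.
(a,b)_37: α=3, u≡17; β=1, v≡22 (mod 37); (17|37)=-1, (22|37)=-1; sign (−1)^0·-1^1·-1^3 = +1.
(a,b)_41: α=2, u≡29; β=1, v≡30 (mod 41); (29|41)=-1, (30|41)=-1; sign (−1)^0·-1^1·-1^2 = -1.
(a,b)_3: α=4, u≡2; β=3, v≡2 (mod 3); (2|3)=-1, (2|3)=-1; sign (−1)^0·-1^3·-1^4 = -1.
(a,b)_7: α=2, u≡2; β=0, v≡1 (mod 7); (2|7)=+1, (1|7)=+1; sign (−1)^0·+1^0·+1^2 = +1.
Ram(1073, 69552933) = {3, 41}; no ℚ_3-point on the conic.

[3, 41]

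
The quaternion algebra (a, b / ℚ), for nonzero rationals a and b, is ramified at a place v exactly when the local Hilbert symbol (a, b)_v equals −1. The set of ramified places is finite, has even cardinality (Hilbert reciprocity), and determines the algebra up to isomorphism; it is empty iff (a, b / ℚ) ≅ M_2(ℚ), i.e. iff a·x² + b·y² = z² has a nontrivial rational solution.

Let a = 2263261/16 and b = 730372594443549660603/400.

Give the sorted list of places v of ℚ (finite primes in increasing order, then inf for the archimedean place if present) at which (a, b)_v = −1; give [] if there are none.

Mod squares: a ≡ 46189, b ≡ 323323. Check v ∈ {∞, 2, 3, 5, 7, 11, 13, 17, 19}.
v=5: a=5^0·(≡1), b=5^-2·(≡3) mod 5; (1|5)=+1, (3|5)=-1; (−1)^{0·-2·2}·(+1)^-2·(-1)^0 = +1.
v=19: a=19^1·(≡10), b=19^3·(≡13) mod 19; (10|19)=-1, (13|19)=-1; (−1)^{1·3·9}·(-1)^3·(-1)^1 = -1.
v=7: a=7^2·(≡5), b=7^7·(≡5) mod 7; (5|7)=-1, (5|7)=-1; (−1)^{2·7·3}·(-1)^7·(-1)^2 = -1.
v=3: a=3^0·(≡1), b=3^2·(≡1) mod 3; (1|3)=+1, (1|3)=+1; (−1)^{0·2·1}·(+1)^2·(+1)^0 = +1.
v=17: a=17^1·(≡11), b=17^3·(≡16) mod 17; (11|17)=-1, (16|17)=+1; (−1)^{1·3·8}·(-1)^3·(+1)^1 = -1.
v=11: a=11^1·(≡8), b=11^3·(≡4) mod 11; (8|11)=-1, (4|11)=+1; (−1)^{1·3·5}·(-1)^3·(+1)^1 = +1.
v=2: v_2(a)=-4, v_2(b)=-4; units ≡ 5, 3 (mod 8); ε·ε+αω+βω = 0·1+-4·1+-4·1 ≡ 0  ⇒  (a,b)_2 = +1.
v=13: a=13^1·(≡9), b=13^3·(≡5) mod 13; (9|13)=+1, (5|13)=-1; (−1)^{1·3·6}·(+1)^3·(-1)^1 = -1.
v=∞: 46189 > 0 and 323323 > 0  ⇒  (a,b)_∞ = +1.
|Ram(46189, 323323)| = 4, even; anisotropic at {7, 13, 17, 19}.

[7, 13, 17, 19]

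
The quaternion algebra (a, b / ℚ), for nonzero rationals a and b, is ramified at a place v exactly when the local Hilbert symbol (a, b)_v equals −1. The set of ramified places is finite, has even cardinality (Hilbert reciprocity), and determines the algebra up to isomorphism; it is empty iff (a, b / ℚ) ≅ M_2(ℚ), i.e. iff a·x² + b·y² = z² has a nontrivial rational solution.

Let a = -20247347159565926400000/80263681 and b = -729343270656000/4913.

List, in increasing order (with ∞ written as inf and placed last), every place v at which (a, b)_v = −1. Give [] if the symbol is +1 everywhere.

(a, b) ≡ (-10010, -6630) mod (ℚ^×)²; places V = {2, 3, 5, 7, 11, 13, 17, 31, 37, ∞}.
(a,b)_5: α=5, u≡2; β=3, v≡4 (mod 5); (2|5)=-1, (4|5)=+1; sign (−1)^0·-1^3·+1^5 = -1.
(a,b)_13: α=3, u≡1; β=1, v≡3 (mod 13); (1|13)=+1, (3|13)=+1; sign (−1)^0·+1^1·+1^3 = +1.
(a,b)_2: α=19, β=11; u≡3, v≡5 (mod 8); ε(u)ε(v)=1·0, αω(v)=19·1, βω(u)=11·1; sum ≡ 0  ⇒  +1.
(a,b)_17: α=-4, u≡6; β=-3, v≡2 (mod 17); (6|17)=-1, (2|17)=+1; sign (−1)^0·-1^-3·+1^-4 = -1.
(a,b)_7: α=3, u≡6; β=2, v≡3 (mod 7); (6|7)=-1, (3|7)=-1; sign (−1)^0·-1^2·-1^3 = -1.
(a,b)_37: α=2, u≡18; β=2, v≡4 (mod 37); (18|37)=-1, (4|37)=+1; sign (−1)^0·-1^2·+1^2 = +1.
(a,b)_3: α=2, u≡1; β=3, v≡1 (mod 3); (1|3)=+1, (1|3)=+1; sign (−1)^0·+1^3·+1^2 = +1.
(a,b)_∞: sgn(-10010)=−, sgn(-6630)=−, so -1.
(a,b)_31: α=-2, u≡3; β=0, v≡19 (mod 31); (3|31)=-1, (19|31)=+1; sign (−1)^0·-1^0·+1^-2 = +1.
(a,b)_11: α=3, u≡1; β=2, v≡5 (mod 11); (1|11)=+1, (5|11)=+1; sign (−1)^0·+1^2·+1^3 = +1.
Ram(-10010, -6630) = {5, 7, 17, ∞}; no ℚ_5-point on the conic.

[5, 7, 17, inf]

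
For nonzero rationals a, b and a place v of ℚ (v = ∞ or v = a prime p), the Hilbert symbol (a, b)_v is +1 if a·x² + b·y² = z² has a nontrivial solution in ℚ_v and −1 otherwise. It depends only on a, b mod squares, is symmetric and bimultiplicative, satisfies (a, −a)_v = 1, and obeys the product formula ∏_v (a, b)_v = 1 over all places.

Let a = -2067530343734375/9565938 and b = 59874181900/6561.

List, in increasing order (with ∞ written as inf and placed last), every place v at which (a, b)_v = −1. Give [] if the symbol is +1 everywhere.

[2, 23]

(a, b) ≡ (-32062, 12259) mod (ℚ^×)²; places V = {2, 3, 5, 13, 17, 23, 41, ∞}.
(a,b)_2: α=-1, β=2; u≡1, v≡3 (mod 8); ε(u)ε(v)=0·1, αω(v)=-1·1, βω(u)=2·0; sum ≡ 1  ⇒  -1.
(a,b)_13: α=4, u≡9; β=3, v≡8 (mod 13); (9|13)=+1, (8|13)=-1; sign (−1)^0·+1^3·-1^4 = +1.
(a,b)_5: α=6, u≡2; β=2, v≡1 (mod 5); (2|5)=-1, (1|5)=+1; sign (−1)^0·-1^2·+1^6 = +1.
(a,b)_41: α=1, u≡3; β=1, v≡28 (mod 41); (3|41)=-1, (28|41)=-1; sign (−1)^0·-1^1·-1^1 = +1.
(a,b)_∞: sgn(-32062)=−, sgn(12259)=+, so +1.
(a,b)_3: α=-14, u≡2; β=-8, v≡1 (mod 3); (2|3)=-1, (1|3)=+1; sign (−1)^0·-1^-8·+1^-14 = +1.
(a,b)_17: α=3, u≡13; β=2, v≡13 (mod 17); (13|17)=+1, (13|17)=+1; sign (−1)^0·+1^2·+1^3 = +1.
(a,b)_23: α=1, u≡18; β=1, v≡18 (mod 23); (18|23)=+1, (18|23)=+1; sign (−1)^1·+1^1·+1^1 = -1.
(-32062, 12259 / ℚ) ramifies at {2, 23}: a division algebra.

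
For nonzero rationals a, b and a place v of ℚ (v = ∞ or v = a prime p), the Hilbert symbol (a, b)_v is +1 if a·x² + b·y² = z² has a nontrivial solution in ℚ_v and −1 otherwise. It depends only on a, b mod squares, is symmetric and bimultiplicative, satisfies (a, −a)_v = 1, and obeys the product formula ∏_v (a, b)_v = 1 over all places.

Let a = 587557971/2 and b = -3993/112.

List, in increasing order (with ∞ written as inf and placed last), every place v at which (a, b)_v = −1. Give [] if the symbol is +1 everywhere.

[3, 11]

Mod squares: a ≡ 182, b ≡ -231. Check v ∈ {∞, 2, 3, 7, 11, 13}.
v=3: a=3^2·(≡2), b=3^1·(≡1) mod 3; (2|3)=-1, (1|3)=+1; (−1)^{2·1·1}·(-1)^1·(+1)^2 = -1.
v=2: v_2(a)=-1, v_2(b)=-4; units ≡ 3, 1 (mod 8); ε·ε+αω+βω = 1·0+-1·0+-4·1 ≡ 0  ⇒  (a,b)_2 = +1.
v=11: a=11^4·(≡7), b=11^3·(≡4) mod 11; (7|11)=-1, (4|11)=+1; (−1)^{4·3·5}·(-1)^3·(+1)^4 = -1.
v=7: a=7^3·(≡3), b=7^-1·(≡2) mod 7; (3|7)=-1, (2|7)=+1; (−1)^{3·-1·3}·(-1)^-1·(+1)^3 = +1.
v=∞: 182 > 0 and -231 < 0  ⇒  (a,b)_∞ = +1.
v=13: a=13^1·(≡9), b=13^0·(≡3) mod 13; (9|13)=+1, (3|13)=+1; (−1)^{1·0·6}·(+1)^0·(+1)^1 = +1.
|Ram(182, -231)| = 2, even; anisotropic at {3, 11}.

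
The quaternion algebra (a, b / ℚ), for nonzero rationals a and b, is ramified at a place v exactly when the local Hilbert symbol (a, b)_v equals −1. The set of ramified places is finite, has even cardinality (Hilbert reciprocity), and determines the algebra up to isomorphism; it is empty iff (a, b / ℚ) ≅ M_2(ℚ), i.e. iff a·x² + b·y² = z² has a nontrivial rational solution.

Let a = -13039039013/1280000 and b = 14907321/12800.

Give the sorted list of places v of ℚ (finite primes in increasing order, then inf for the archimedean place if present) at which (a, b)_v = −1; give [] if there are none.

[2, 11]

Mod squares: a ≡ -154, b ≡ 2. Check v ∈ {∞, 2, 3, 5, 7, 11, 13}.
v=3: a=3^0·(≡2), b=3^6·(≡2) mod 3; (2|3)=-1, (2|3)=-1; (−1)^{0·6·1}·(-1)^6·(-1)^0 = +1.
v=11: a=11^3·(≡8), b=11^2·(≡8) mod 11; (8|11)=-1, (8|11)=-1; (−1)^{3·2·5}·(-1)^2·(-1)^3 = -1.
v=7: a=7^3·(≡6), b=7^0·(≡4) mod 7; (6|7)=-1, (4|7)=+1; (−1)^{3·0·3}·(-1)^0·(+1)^3 = +1.
v=2: v_2(a)=-11, v_2(b)=-9; units ≡ 3, 1 (mod 8); ε·ε+αω+βω = 1·0+-11·0+-9·1 ≡ 1  ⇒  (a,b)_2 = -1.
v=5: a=5^-4·(≡4), b=5^-2·(≡3) mod 5; (4|5)=+1, (3|5)=-1; (−1)^{-4·-2·2}·(+1)^-2·(-1)^-4 = +1.
v=∞: -154 < 0 and 2 > 0  ⇒  (a,b)_∞ = +1.
v=13: a=13^4·(≡2), b=13^2·(≡7) mod 13; (2|13)=-1, (7|13)=-1; (−1)^{4·2·6}·(-1)^2·(-1)^4 = +1.
|Ram(-154, 2)| = 2, even; anisotropic at {2, 11}.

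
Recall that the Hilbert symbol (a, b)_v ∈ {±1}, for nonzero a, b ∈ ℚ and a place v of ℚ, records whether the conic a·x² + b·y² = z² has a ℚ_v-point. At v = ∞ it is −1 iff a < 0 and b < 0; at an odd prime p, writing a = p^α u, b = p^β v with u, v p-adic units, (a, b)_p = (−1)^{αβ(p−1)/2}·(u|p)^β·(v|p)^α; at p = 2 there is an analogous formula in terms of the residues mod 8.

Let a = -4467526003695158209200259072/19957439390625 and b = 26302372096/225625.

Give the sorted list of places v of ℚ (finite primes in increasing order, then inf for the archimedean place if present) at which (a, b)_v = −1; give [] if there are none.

(a, b) ≡ (-1333, 17329) mod (ℚ^×)²; places V = {2, 3, 5, 7, 11, 13, 19, 31, 43, ∞}.
(a,b)_31: α=5, u≡10; β=1, v≡18 (mod 31); (10|31)=+1, (18|31)=+1; sign (−1)^1·+1^1·+1^5 = -1.
(a,b)_2: α=36, β=8; u≡3, v≡1 (mod 8); ε(u)ε(v)=1·0, αω(v)=36·0, βω(u)=8·1; sum ≡ 0  ⇒  +1.
(a,b)_5: α=-6, u≡3; β=-4, v≡1 (mod 5); (3|5)=-1, (1|5)=+1; sign (−1)^0·-1^-4·+1^-6 = +1.
(a,b)_11: α=-2, u≡4; β=2, v≡4 (mod 11); (4|11)=+1, (4|11)=+1; sign (−1)^0·+1^2·+1^-2 = +1.
(a,b)_19: α=-4, u≡5; β=-2, v≡5 (mod 19); (5|19)=+1, (5|19)=+1; sign (−1)^0·+1^-2·+1^-4 = +1.
(a,b)_∞: sgn(-1333)=−, sgn(17329)=+, so +1.
(a,b)_3: α=-4, u≡2; β=0, v≡1 (mod 3); (2|3)=-1, (1|3)=+1; sign (−1)^0·-1^0·+1^-4 = +1.
(a,b)_13: α=4, u≡2; β=1, v≡5 (mod 13); (2|13)=-1, (5|13)=-1; sign (−1)^0·-1^1·-1^4 = -1.
(a,b)_7: α=0, u≡1; β=2, v≡4 (mod 7); (1|7)=+1, (4|7)=+1; sign (−1)^0·+1^2·+1^0 = +1.
(a,b)_43: α=3, u≡7; β=1, v≡40 (mod 43); (7|43)=-1, (40|43)=+1; sign (−1)^1·-1^1·+1^3 = +1.
(-1333, 17329 / ℚ) ramifies at {13, 31}: a division algebra.

[13, 31]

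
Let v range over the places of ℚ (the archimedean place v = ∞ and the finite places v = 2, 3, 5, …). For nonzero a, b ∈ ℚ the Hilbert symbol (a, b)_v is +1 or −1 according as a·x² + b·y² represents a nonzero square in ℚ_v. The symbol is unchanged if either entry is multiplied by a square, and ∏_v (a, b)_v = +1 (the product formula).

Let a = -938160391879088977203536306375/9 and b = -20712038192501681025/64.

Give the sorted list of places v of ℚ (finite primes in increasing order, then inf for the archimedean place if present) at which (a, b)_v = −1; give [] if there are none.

(a, b) ≡ (-46655, -178321) mod (ℚ^×)²; places V = {2, 3, 5, 7, 11, 13, 29, 31, 43, ∞}.
(a,b)_43: α=5, u≡7; β=3, v≡11 (mod 43); (7|43)=-1, (11|43)=+1; sign (−1)^1·-1^3·+1^5 = +1.
(a,b)_5: α=3, u≡1; β=2, v≡1 (mod 5); (1|5)=+1, (1|5)=+1; sign (−1)^0·+1^2·+1^3 = +1.
(a,b)_11: α=4, u≡6; β=3, v≡9 (mod 11); (6|11)=-1, (9|11)=+1; sign (−1)^0·-1^3·+1^4 = -1.
(a,b)_∞: sgn(-46655)=−, sgn(-178321)=−, so -1.
(a,b)_13: α=2, u≡11; β=1, v≡7 (mod 13); (11|13)=-1, (7|13)=-1; sign (−1)^0·-1^1·-1^2 = -1.
(a,b)_7: α=7, u≡5; β=4, v≡2 (mod 7); (5|7)=-1, (2|7)=+1; sign (−1)^0·-1^4·+1^7 = +1.
(a,b)_2: α=0, β=-6; u≡1, v≡7 (mod 8); ε(u)ε(v)=0·1, αω(v)=0·0, βω(u)=-6·0; sum ≡ 0  ⇒  +1.
(a,b)_29: α=2, u≡5; β=1, v≡23 (mod 29); (5|29)=+1, (23|29)=+1; sign (−1)^0·+1^1·+1^2 = +1.
(a,b)_3: α=-2, u≡1; β=2, v≡2 (mod 3); (1|3)=+1, (2|3)=-1; sign (−1)^0·+1^2·-1^-2 = +1.
(a,b)_31: α=3, u≡28; β=2, v≡15 (mod 31); (28|31)=+1, (15|31)=-1; sign (−1)^0·+1^2·-1^3 = -1.
Ram(-46655, -178321) = {11, 13, 31, ∞}; no ℚ_11-point on the conic.

[11, 13, 31, inf]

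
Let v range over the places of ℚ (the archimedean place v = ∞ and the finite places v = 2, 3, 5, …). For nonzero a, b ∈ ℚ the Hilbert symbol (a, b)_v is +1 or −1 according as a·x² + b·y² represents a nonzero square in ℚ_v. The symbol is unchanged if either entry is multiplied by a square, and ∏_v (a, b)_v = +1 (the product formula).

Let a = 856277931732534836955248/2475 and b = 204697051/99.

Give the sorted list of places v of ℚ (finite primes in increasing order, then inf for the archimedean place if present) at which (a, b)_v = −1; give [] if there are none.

Mod squares: a ≡ 16588957, b ≡ 1339481. Check v ∈ {∞, 2, 3, 5, 7, 11, 13, 17, 19, 23, 29, 41}.
v=41: a=41^0·(≡15), b=41^2·(≡29) mod 41; (15|41)=-1, (29|41)=-1; (−1)^{0·2·20}·(-1)^2·(-1)^0 = +1.
v=13: a=13^4·(≡8), b=13^1·(≡10) mod 13; (8|13)=-1, (10|13)=+1; (−1)^{4·1·6}·(-1)^1·(+1)^4 = -1.
v=7: a=7^3·(≡2), b=7^0·(≡6) mod 7; (2|7)=+1, (6|7)=-1; (−1)^{3·0·3}·(+1)^0·(-1)^3 = -1.
v=19: a=19^3·(≡8), b=19^1·(≡4) mod 19; (8|19)=-1, (4|19)=+1; (−1)^{3·1·9}·(-1)^1·(+1)^3 = +1.
v=3: a=3^-2·(≡1), b=3^-2·(≡2) mod 3; (1|3)=+1, (2|3)=-1; (−1)^{-2·-2·1}·(+1)^-2·(-1)^-2 = +1.
v=2: v_2(a)=4, v_2(b)=0; units ≡ 5, 1 (mod 8); ε·ε+αω+βω = 0·0+4·0+0·1 ≡ 0  ⇒  (a,b)_2 = +1.
v=5: a=5^-2·(≡2), b=5^0·(≡4) mod 5; (2|5)=-1, (4|5)=+1; (−1)^{-2·0·2}·(-1)^0·(+1)^-2 = +1.
v=11: a=11^-1·(≡1), b=11^-1·(≡1) mod 11; (1|11)=+1, (1|11)=+1; (−1)^{-1·-1·5}·(+1)^-1·(+1)^-1 = -1.
v=∞: 16588957 > 0 and 1339481 > 0  ⇒  (a,b)_∞ = +1.
v=17: a=17^5·(≡15), b=17^1·(≡4) mod 17; (15|17)=+1, (4|17)=+1; (−1)^{5·1·8}·(+1)^1·(+1)^5 = +1.
v=23: a=23^1·(≡13), b=23^0·(≡19) mod 23; (13|23)=+1, (19|23)=-1; (−1)^{1·0·11}·(+1)^0·(-1)^1 = -1.
v=29: a=29^3·(≡21), b=29^1·(≡15) mod 29; (21|29)=-1, (15|29)=-1; (−1)^{3·1·14}·(-1)^1·(-1)^3 = +1.
(16588957, 1339481 / ℚ) ramifies at {7, 11, 13, 23}: a division algebra.

[7, 11, 13, 23]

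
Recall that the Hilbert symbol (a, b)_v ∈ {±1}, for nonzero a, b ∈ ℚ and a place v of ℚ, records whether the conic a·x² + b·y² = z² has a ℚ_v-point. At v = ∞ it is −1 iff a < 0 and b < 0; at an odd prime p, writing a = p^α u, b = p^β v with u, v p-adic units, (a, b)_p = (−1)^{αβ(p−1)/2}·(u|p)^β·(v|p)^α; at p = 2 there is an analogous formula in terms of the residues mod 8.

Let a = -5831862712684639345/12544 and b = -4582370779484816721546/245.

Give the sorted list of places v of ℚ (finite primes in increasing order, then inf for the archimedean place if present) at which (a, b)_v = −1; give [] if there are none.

(a, b) ≡ (-21505, -28007330) mod (ℚ^×)²; places V = {2, 3, 5, 7, 11, 13, 17, 19, 23, 29, ∞}.
(a,b)_∞: sgn(-21505)=−, sgn(-28007330)=−, so -1.
(a,b)_2: α=-8, β=1; u≡7, v≡7 (mod 8); ε(u)ε(v)=1·1, αω(v)=-8·0, βω(u)=1·0; sum ≡ 1  ⇒  -1.
(a,b)_3: α=0, u≡2; β=2, v≡1 (mod 3); (2|3)=-1, (1|3)=+1; sign (−1)^0·-1^2·+1^0 = +1.
(a,b)_19: α=4, u≡3; β=3, v≡6 (mod 19); (3|19)=-1, (6|19)=+1; sign (−1)^0·-1^3·+1^4 = -1.
(a,b)_23: α=1, u≡2; β=1, v≡9 (mod 23); (2|23)=+1, (9|23)=+1; sign (−1)^1·+1^1·+1^1 = -1.
(a,b)_7: α=-2, u≡5; β=-2, v≡5 (mod 7); (5|7)=-1, (5|7)=-1; sign (−1)^0·-1^-2·-1^-2 = +1.
(a,b)_5: α=1, u≡4; β=-1, v≡1 (mod 5); (4|5)=+1, (1|5)=+1; sign (−1)^0·+1^-1·+1^1 = +1.
(a,b)_13: α=2, u≡1; β=3, v≡6 (mod 13); (1|13)=+1, (6|13)=-1; sign (−1)^0·+1^3·-1^2 = +1.
(a,b)_17: α=1, u≡10; β=1, v≡10 (mod 17); (10|17)=-1, (10|17)=-1; sign (−1)^0·-1^1·-1^1 = +1.
(a,b)_11: α=5, u≡5; β=6, v≡9 (mod 11); (5|11)=+1, (9|11)=+1; sign (−1)^0·+1^6·+1^5 = +1.
(a,b)_29: α=2, u≡13; β=3, v≡15 (mod 29); (13|29)=+1, (15|29)=-1; sign (−1)^0·+1^3·-1^2 = +1.
|Ram(-21505, -28007330)| = 4, even; anisotropic at {2, 19, 23, ∞}.

[2, 19, 23, inf]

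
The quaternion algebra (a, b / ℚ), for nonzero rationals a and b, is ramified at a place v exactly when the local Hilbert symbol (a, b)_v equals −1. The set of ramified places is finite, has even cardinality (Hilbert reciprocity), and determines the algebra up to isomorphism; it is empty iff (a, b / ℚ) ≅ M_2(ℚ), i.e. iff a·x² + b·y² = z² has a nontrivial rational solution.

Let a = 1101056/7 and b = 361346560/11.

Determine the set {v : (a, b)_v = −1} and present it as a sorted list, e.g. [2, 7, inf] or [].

Mod squares: a ≡ 30107, b ≡ 43010. Check v ∈ {∞, 2, 5, 7, 11, 17, 19, 23}.
v=11: a=11^1·(≡1), b=11^-1·(≡3) mod 11; (1|11)=+1, (3|11)=+1; (−1)^{1·-1·5}·(+1)^-1·(+1)^1 = -1.
v=19: a=19^0·(≡9), b=19^2·(≡14) mod 19; (9|19)=+1, (14|19)=-1; (−1)^{0·2·9}·(+1)^2·(-1)^0 = +1.
v=2: v_2(a)=8, v_2(b)=9; units ≡ 3, 1 (mod 8); ε·ε+αω+βω = 1·0+8·0+9·1 ≡ 1  ⇒  (a,b)_2 = -1.
v=5: a=5^0·(≡3), b=5^1·(≡2) mod 5; (3|5)=-1, (2|5)=-1; (−1)^{0·1·2}·(-1)^1·(-1)^0 = -1.
v=17: a=17^1·(≡7), b=17^1·(≡11) mod 17; (7|17)=-1, (11|17)=-1; (−1)^{1·1·8}·(-1)^1·(-1)^1 = +1.
v=23: a=23^1·(≡21), b=23^1·(≡10) mod 23; (21|23)=-1, (10|23)=-1; (−1)^{1·1·11}·(-1)^1·(-1)^1 = -1.
v=∞: 30107 > 0 and 43010 > 0  ⇒  (a,b)_∞ = +1.
v=7: a=7^-1·(≡5), b=7^0·(≡2) mod 7; (5|7)=-1, (2|7)=+1; (−1)^{-1·0·3}·(-1)^0·(+1)^-1 = +1.
|Ram(30107, 43010)| = 4, even; anisotropic at {2, 5, 11, 23}.

[2, 5, 11, 23]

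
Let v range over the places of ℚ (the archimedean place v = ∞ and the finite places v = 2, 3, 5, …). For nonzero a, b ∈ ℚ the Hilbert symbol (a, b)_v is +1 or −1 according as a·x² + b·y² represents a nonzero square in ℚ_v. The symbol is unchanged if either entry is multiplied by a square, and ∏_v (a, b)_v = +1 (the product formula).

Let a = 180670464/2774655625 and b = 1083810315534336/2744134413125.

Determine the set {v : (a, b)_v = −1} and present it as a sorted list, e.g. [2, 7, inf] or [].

[2, 17, 29, 43]

(a, b) ≡ (29, 33626) mod (ℚ^×)²; places V = {2, 3, 5, 7, 13, 17, 23, 29, 43, ∞}.
(a,b)_23: α=0, u≡18; β=-1, v≡9 (mod 23); (18|23)=+1, (9|23)=+1; sign (−1)^0·+1^-1·+1^0 = +1.
(a,b)_5: α=-4, u≡1; β=-4, v≡1 (mod 5); (1|5)=+1, (1|5)=+1; sign (−1)^0·+1^-4·+1^-4 = +1.
(a,b)_43: α=-2, u≡34; β=-3, v≡34 (mod 43); (34|43)=-1, (34|43)=-1; sign (−1)^0·-1^-3·-1^-2 = -1.
(a,b)_7: α=-4, u≡1; β=-4, v≡3 (mod 7); (1|7)=+1, (3|7)=-1; sign (−1)^0·+1^-4·-1^-4 = +1.
(a,b)_3: α=2, u≡2; β=4, v≡2 (mod 3); (2|3)=-1, (2|3)=-1; sign (−1)^0·-1^4·-1^2 = +1.
(a,b)_17: α=0, u≡7; β=1, v≡7 (mod 17); (7|17)=-1, (7|17)=-1; sign (−1)^0·-1^1·-1^0 = -1.
(a,b)_13: α=2, u≡1; β=4, v≡6 (mod 13); (1|13)=+1, (6|13)=-1; sign (−1)^0·+1^4·-1^2 = +1.
(a,b)_2: α=12, β=15; u≡5, v≡5 (mod 8); ε(u)ε(v)=0·0, αω(v)=12·1, βω(u)=15·1; sum ≡ 1  ⇒  -1.
(a,b)_29: α=1, u≡24; β=2, v≡21 (mod 29); (24|29)=+1, (21|29)=-1; sign (−1)^0·+1^2·-1^1 = -1.
(a,b)_∞: sgn(29)=+, sgn(33626)=+, so +1.
Ram(29, 33626) = {2, 17, 29, 43}; no ℚ_2-point on the conic.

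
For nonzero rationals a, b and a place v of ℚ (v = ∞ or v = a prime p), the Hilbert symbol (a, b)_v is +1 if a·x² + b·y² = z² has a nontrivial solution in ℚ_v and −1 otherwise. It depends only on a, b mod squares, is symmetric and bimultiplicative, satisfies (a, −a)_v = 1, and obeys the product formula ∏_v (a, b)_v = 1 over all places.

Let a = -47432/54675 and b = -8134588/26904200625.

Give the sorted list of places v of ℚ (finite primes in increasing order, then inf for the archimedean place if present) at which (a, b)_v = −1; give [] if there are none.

Mod squares: a ≡ -6, b ≡ -7. Check v ∈ {∞, 2, 3, 5, 7, 11}.
v=7: a=7^2·(≡1), b=7^5·(≡6) mod 7; (1|7)=+1, (6|7)=-1; (−1)^{2·5·3}·(+1)^5·(-1)^2 = +1.
v=2: v_2(a)=3, v_2(b)=2; units ≡ 5, 1 (mod 8); ε·ε+αω+βω = 0·0+3·0+2·1 ≡ 0  ⇒  (a,b)_2 = +1.
v=∞: -6 < 0 and -7 < 0  ⇒  (a,b)_∞ = -1.
v=5: a=5^-2·(≡4), b=5^-4·(≡2) mod 5; (4|5)=+1, (2|5)=-1; (−1)^{-2·-4·2}·(+1)^-4·(-1)^-2 = +1.
v=11: a=11^2·(≡3), b=11^2·(≡3) mod 11; (3|11)=+1, (3|11)=+1; (−1)^{2·2·5}·(+1)^2·(+1)^2 = +1.
v=3: a=3^-7·(≡1), b=3^-16·(≡2) mod 3; (1|3)=+1, (2|3)=-1; (−1)^{-7·-16·1}·(+1)^-16·(-1)^-7 = -1.
(-6, -7 / ℚ) ramifies at {3, ∞}: a division algebra.

[3, inf]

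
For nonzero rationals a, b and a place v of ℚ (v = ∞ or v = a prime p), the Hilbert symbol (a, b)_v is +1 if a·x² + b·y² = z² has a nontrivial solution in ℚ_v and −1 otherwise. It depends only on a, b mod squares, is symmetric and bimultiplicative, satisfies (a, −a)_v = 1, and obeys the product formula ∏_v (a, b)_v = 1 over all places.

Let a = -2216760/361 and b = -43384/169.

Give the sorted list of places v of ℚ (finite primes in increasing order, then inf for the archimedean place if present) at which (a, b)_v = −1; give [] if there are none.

Mod squares: a ≡ -11310, b ≡ -10846. Check v ∈ {∞, 2, 3, 5, 7, 11, 13, 17, 19, 29}.
v=5: a=5^1·(≡3), b=5^0·(≡4) mod 5; (3|5)=-1, (4|5)=+1; (−1)^{1·0·2}·(-1)^0·(+1)^1 = +1.
v=7: a=7^2·(≡2), b=7^0·(≡2) mod 7; (2|7)=+1, (2|7)=+1; (−1)^{2·0·3}·(+1)^0·(+1)^2 = +1.
v=13: a=13^1·(≡4), b=13^-2·(≡10) mod 13; (4|13)=+1, (10|13)=+1; (−1)^{1·-2·6}·(+1)^-2·(+1)^1 = +1.
v=29: a=29^1·(≡7), b=29^1·(≡15) mod 29; (7|29)=+1, (15|29)=-1; (−1)^{1·1·14}·(+1)^1·(-1)^1 = -1.
v=2: v_2(a)=3, v_2(b)=3; units ≡ 1, 1 (mod 8); ε·ε+αω+βω = 0·0+3·0+3·0 ≡ 0  ⇒  (a,b)_2 = +1.
v=19: a=19^-2·(≡8), b=19^0·(≡13) mod 19; (8|19)=-1, (13|19)=-1; (−1)^{-2·0·9}·(-1)^0·(-1)^-2 = +1.
v=3: a=3^1·(≡1), b=3^0·(≡2) mod 3; (1|3)=+1, (2|3)=-1; (−1)^{1·0·1}·(+1)^0·(-1)^1 = -1.
v=11: a=11^0·(≡9), b=11^1·(≡4) mod 11; (9|11)=+1, (4|11)=+1; (−1)^{0·1·5}·(+1)^1·(+1)^0 = +1.
v=17: a=17^0·(≡10), b=17^1·(≡2) mod 17; (10|17)=-1, (2|17)=+1; (−1)^{0·1·8}·(-1)^1·(+1)^0 = -1.
v=∞: -11310 < 0 and -10846 < 0  ⇒  (a,b)_∞ = -1.
Ram(-11310, -10846) = {3, 17, 29, ∞}; no ℚ_3-point on the conic.

[3, 17, 29, inf]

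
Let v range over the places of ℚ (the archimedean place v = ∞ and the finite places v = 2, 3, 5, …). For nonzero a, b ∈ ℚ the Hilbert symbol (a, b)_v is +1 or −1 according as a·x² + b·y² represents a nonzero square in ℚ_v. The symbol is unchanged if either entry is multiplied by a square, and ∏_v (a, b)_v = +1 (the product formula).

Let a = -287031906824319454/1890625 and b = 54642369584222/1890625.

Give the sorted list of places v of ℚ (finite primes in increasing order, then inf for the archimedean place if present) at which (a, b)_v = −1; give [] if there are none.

[]

Mod squares: a ≡ -46, b ≡ 62. Check v ∈ {∞, 2, 5, 7, 11, 17, 19, 23, 31}.
v=11: a=11^-2·(≡1), b=11^-2·(≡7) mod 11; (1|11)=+1, (7|11)=-1; (−1)^{-2·-2·5}·(+1)^-2·(-1)^-2 = +1.
v=17: a=17^2·(≡11), b=17^2·(≡3) mod 17; (11|17)=-1, (3|17)=-1; (−1)^{2·2·8}·(-1)^2·(-1)^2 = +1.
v=2: v_2(a)=1, v_2(b)=1; units ≡ 1, 7 (mod 8); ε·ε+αω+βω = 0·1+1·0+1·0 ≡ 0  ⇒  (a,b)_2 = +1.
v=23: a=23^3·(≡20), b=23^2·(≡6) mod 23; (20|23)=-1, (6|23)=+1; (−1)^{3·2·11}·(-1)^2·(+1)^3 = +1.
v=19: a=19^2·(≡1), b=19^0·(≡16) mod 19; (1|19)=+1, (16|19)=+1; (−1)^{2·0·9}·(+1)^0·(+1)^2 = +1.
v=31: a=31^2·(≡2), b=31^1·(≡1) mod 31; (2|31)=+1, (1|31)=+1; (−1)^{2·1·15}·(+1)^1·(+1)^2 = +1.
v=5: a=5^-6·(≡1), b=5^-6·(≡2) mod 5; (1|5)=+1, (2|5)=-1; (−1)^{-6·-6·2}·(+1)^-6·(-1)^-6 = +1.
v=∞: -46 < 0 and 62 > 0  ⇒  (a,b)_∞ = +1.
v=7: a=7^6·(≡5), b=7^8·(≡3) mod 7; (5|7)=-1, (3|7)=-1; (−1)^{6·8·3}·(-1)^8·(-1)^6 = +1.
Every local symbol is +1, so the conic -46·x² + 62·y² = z² has ℚ_v-points for all v and hence a ℚ-point; (a, b / ℚ) ≅ M_2(ℚ).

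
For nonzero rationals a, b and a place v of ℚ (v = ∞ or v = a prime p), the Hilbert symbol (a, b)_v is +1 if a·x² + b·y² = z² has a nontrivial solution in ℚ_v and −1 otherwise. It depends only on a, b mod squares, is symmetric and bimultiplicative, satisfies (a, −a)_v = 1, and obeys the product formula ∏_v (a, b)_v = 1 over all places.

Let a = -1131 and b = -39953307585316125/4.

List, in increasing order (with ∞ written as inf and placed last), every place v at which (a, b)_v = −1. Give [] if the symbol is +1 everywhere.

[7, 11, 29, inf]

Mod squares: a ≡ -1131, b ≡ -229474245. Check v ∈ {∞, 2, 3, 5, 7, 11, 13, 17, 29, 31}.
v=5: a=5^0·(≡4), b=5^3·(≡4) mod 5; (4|5)=+1, (4|5)=+1; (−1)^{0·3·2}·(+1)^3·(+1)^0 = +1.
v=31: a=31^0·(≡16), b=31^1·(≡14) mod 31; (16|31)=+1, (14|31)=+1; (−1)^{0·1·15}·(+1)^1·(+1)^0 = +1.
v=∞: -1131 < 0 and -229474245 < 0  ⇒  (a,b)_∞ = -1.
v=29: a=29^1·(≡19), b=29^3·(≡20) mod 29; (19|29)=-1, (20|29)=+1; (−1)^{1·3·14}·(-1)^3·(+1)^1 = -1.
v=2: v_2(a)=0, v_2(b)=-2; units ≡ 5, 3 (mod 8); ε·ε+αω+βω = 0·1+0·1+-2·1 ≡ 0  ⇒  (a,b)_2 = +1.
v=11: a=11^0·(≡2), b=11^1·(≡8) mod 11; (2|11)=-1, (8|11)=-1; (−1)^{0·1·5}·(-1)^1·(-1)^0 = -1.
v=17: a=17^0·(≡8), b=17^1·(≡1) mod 17; (8|17)=+1, (1|17)=+1; (−1)^{0·1·8}·(+1)^1·(+1)^0 = +1.
v=7: a=7^0·(≡3), b=7^3·(≡1) mod 7; (3|7)=-1, (1|7)=+1; (−1)^{0·3·3}·(-1)^3·(+1)^0 = -1.
v=13: a=13^1·(≡4), b=13^3·(≡4) mod 13; (4|13)=+1, (4|13)=+1; (−1)^{1·3·6}·(+1)^3·(+1)^1 = +1.
v=3: a=3^1·(≡1), b=3^1·(≡2) mod 3; (1|3)=+1, (2|3)=-1; (−1)^{1·1·1}·(+1)^1·(-1)^1 = +1.
|Ram(-1131, -229474245)| = 4, even; anisotropic at {7, 11, 29, ∞}.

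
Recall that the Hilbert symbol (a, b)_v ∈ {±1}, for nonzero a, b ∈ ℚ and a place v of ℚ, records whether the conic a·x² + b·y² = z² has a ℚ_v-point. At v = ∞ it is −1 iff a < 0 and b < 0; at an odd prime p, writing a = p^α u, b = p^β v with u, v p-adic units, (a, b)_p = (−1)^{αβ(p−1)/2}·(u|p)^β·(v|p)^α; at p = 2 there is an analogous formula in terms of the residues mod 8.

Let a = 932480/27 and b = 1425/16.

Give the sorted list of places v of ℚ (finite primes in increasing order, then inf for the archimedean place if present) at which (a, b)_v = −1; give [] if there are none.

[5, 19, 31, 47]

Mod squares: a ≡ 43710, b ≡ 57. Check v ∈ {∞, 2, 3, 5, 19, 31, 47}.
v=2: v_2(a)=7, v_2(b)=-4; units ≡ 7, 1 (mod 8); ε·ε+αω+βω = 1·0+7·0+-4·0 ≡ 0  ⇒  (a,b)_2 = +1.
v=19: a=19^0·(≡14), b=19^1·(≡13) mod 19; (14|19)=-1, (13|19)=-1; (−1)^{0·1·9}·(-1)^1·(-1)^0 = -1.
v=3: a=3^-3·(≡2), b=3^1·(≡1) mod 3; (2|3)=-1, (1|3)=+1; (−1)^{-3·1·1}·(-1)^1·(+1)^-3 = +1.
v=∞: 43710 > 0 and 57 > 0  ⇒  (a,b)_∞ = +1.
v=5: a=5^1·(≡3), b=5^2·(≡2) mod 5; (3|5)=-1, (2|5)=-1; (−1)^{1·2·2}·(-1)^2·(-1)^1 = -1.
v=31: a=31^1·(≡13), b=31^0·(≡29) mod 31; (13|31)=-1, (29|31)=-1; (−1)^{1·0·15}·(-1)^0·(-1)^1 = -1.
v=47: a=47^1·(≡42), b=47^0·(≡45) mod 47; (42|47)=+1, (45|47)=-1; (−1)^{1·0·23}·(+1)^0·(-1)^1 = -1.
|Ram(43710, 57)| = 4, even; anisotropic at {5, 19, 31, 47}.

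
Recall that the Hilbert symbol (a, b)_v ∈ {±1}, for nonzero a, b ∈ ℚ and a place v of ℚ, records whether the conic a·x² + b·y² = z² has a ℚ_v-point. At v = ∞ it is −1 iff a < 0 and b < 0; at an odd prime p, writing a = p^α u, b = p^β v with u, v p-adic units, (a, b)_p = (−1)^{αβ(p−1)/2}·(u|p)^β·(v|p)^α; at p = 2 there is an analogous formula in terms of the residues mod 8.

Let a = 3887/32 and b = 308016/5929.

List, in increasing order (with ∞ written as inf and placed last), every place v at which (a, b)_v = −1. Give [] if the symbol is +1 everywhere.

[23, 31]

(a, b) ≡ (46, 2139) mod (ℚ^×)²; places V = {2, 3, 7, 11, 13, 23, 31, ∞}.
(a,b)_13: α=2, u≡6; β=0, v≡7 (mod 13); (6|13)=-1, (7|13)=-1; sign (−1)^0·-1^0·-1^2 = +1.
(a,b)_7: α=0, u≡4; β=-2, v≡1 (mod 7); (4|7)=+1, (1|7)=+1; sign (−1)^0·+1^-2·+1^0 = +1.
(a,b)_2: α=-5, β=4; u≡7, v≡3 (mod 8); ε(u)ε(v)=1·1, αω(v)=-5·1, βω(u)=4·0; sum ≡ 0  ⇒  +1.
(a,b)_11: α=0, u≡7; β=-2, v≡1 (mod 11); (7|11)=-1, (1|11)=+1; sign (−1)^0·-1^-2·+1^0 = +1.
(a,b)_31: α=0, u≡12; β=1, v≡2 (mod 31); (12|31)=-1, (2|31)=+1; sign (−1)^0·-1^1·+1^0 = -1.
(a,b)_∞: sgn(46)=+, sgn(2139)=+, so +1.
(a,b)_23: α=1, u≡6; β=1, v≡8 (mod 23); (6|23)=+1, (8|23)=+1; sign (−1)^1·+1^1·+1^1 = -1.
(a,b)_3: α=0, u≡1; β=3, v≡2 (mod 3); (1|3)=+1, (2|3)=-1; sign (−1)^0·+1^3·-1^0 = +1.
(46, 2139 / ℚ) ramifies at {23, 31}: a division algebra.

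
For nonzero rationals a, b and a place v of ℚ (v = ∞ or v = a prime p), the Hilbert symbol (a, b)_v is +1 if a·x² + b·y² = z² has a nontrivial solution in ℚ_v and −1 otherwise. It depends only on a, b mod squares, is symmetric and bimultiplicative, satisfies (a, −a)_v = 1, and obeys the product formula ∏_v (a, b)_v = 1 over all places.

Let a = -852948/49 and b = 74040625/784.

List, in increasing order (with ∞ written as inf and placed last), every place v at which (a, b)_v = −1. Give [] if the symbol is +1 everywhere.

(a, b) ≡ (-23693, 118465) mod (ℚ^×)²; places V = {2, 3, 5, 7, 19, 29, 43, ∞}.
(a,b)_5: α=0, u≡3; β=5, v≡2 (mod 5); (3|5)=-1, (2|5)=-1; sign (−1)^0·-1^5·-1^0 = -1.
(a,b)_∞: sgn(-23693)=−, sgn(118465)=+, so +1.
(a,b)_3: α=2, u≡1; β=0, v≡1 (mod 3); (1|3)=+1, (1|3)=+1; sign (−1)^0·+1^0·+1^2 = +1.
(a,b)_2: α=2, β=-4; u≡3, v≡1 (mod 8); ε(u)ε(v)=1·0, αω(v)=2·0, βω(u)=-4·1; sum ≡ 0  ⇒  +1.
(a,b)_7: α=-2, u≡2; β=-2, v≡4 (mod 7); (2|7)=+1, (4|7)=+1; sign (−1)^0·+1^-2·+1^-2 = +1.
(a,b)_19: α=1, u≡16; β=1, v≡14 (mod 19); (16|19)=+1, (14|19)=-1; sign (−1)^1·+1^1·-1^1 = +1.
(a,b)_43: α=1, u≡5; β=1, v≡37 (mod 43); (5|43)=-1, (37|43)=-1; sign (−1)^1·-1^1·-1^1 = -1.
(a,b)_29: α=1, u≡20; β=1, v≡23 (mod 29); (20|29)=+1, (23|29)=+1; sign (−1)^0·+1^1·+1^1 = +1.
Ram(-23693, 118465) = {5, 43}; no ℚ_5-point on the conic.

[5, 43]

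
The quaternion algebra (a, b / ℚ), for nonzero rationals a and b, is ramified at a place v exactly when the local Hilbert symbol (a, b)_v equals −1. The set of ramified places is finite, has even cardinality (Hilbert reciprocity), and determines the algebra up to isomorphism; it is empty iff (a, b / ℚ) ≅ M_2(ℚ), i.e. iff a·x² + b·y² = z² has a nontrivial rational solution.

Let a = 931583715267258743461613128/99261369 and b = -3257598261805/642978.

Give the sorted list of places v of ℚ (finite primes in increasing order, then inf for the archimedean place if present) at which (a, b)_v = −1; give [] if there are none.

(a, b) ≡ (430882, -2154410) mod (ℚ^×)²; places V = {2, 3, 5, 7, 17, 19, 23, 29, 37, 41, 47, ∞}.
(a,b)_5: α=0, u≡2; β=1, v≡3 (mod 5); (2|5)=-1, (3|5)=-1; sign (−1)^0·-1^1·-1^0 = -1.
(a,b)_29: α=3, u≡8; β=1, v≡17 (mod 29); (8|29)=-1, (17|29)=-1; sign (−1)^0·-1^1·-1^3 = +1.
(a,b)_3: α=-10, u≡1; β=-8, v≡1 (mod 3); (1|3)=+1, (1|3)=+1; sign (−1)^0·+1^-8·+1^-10 = +1.
(a,b)_23: α=1, u≡18; β=1, v≡13 (mod 23); (18|23)=+1, (13|23)=+1; sign (−1)^1·+1^1·+1^1 = -1.
(a,b)_37: α=6, u≡19; β=2, v≡4 (mod 37); (19|37)=-1, (4|37)=+1; sign (−1)^0·-1^2·+1^6 = +1.
(a,b)_2: α=3, β=-1; u≡1, v≡3 (mod 8); ε(u)ε(v)=0·1, αω(v)=3·1, βω(u)=-1·0; sum ≡ 1  ⇒  -1.
(a,b)_19: α=3, u≡9; β=1, v≡14 (mod 19); (9|19)=+1, (14|19)=-1; sign (−1)^1·+1^1·-1^3 = +1.
(a,b)_∞: sgn(430882)=+, sgn(-2154410)=−, so +1.
(a,b)_17: α=3, u≡4; β=1, v≡5 (mod 17); (4|17)=+1, (5|17)=-1; sign (−1)^0·+1^1·-1^3 = -1.
(a,b)_7: α=4, u≡4; β=-2, v≡2 (mod 7); (4|7)=+1, (2|7)=+1; sign (−1)^0·+1^-2·+1^4 = +1.
(a,b)_47: α=0, u≡20; β=2, v≡43 (mod 47); (20|47)=-1, (43|47)=-1; sign (−1)^0·-1^2·-1^0 = +1.
(a,b)_41: α=-2, u≡34; β=0, v≡19 (mod 41); (34|41)=-1, (19|41)=-1; sign (−1)^0·-1^0·-1^-2 = +1.
(430882, -2154410 / ℚ) ramifies at {2, 5, 17, 23}: a division algebra.

[2, 5, 17, 23]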